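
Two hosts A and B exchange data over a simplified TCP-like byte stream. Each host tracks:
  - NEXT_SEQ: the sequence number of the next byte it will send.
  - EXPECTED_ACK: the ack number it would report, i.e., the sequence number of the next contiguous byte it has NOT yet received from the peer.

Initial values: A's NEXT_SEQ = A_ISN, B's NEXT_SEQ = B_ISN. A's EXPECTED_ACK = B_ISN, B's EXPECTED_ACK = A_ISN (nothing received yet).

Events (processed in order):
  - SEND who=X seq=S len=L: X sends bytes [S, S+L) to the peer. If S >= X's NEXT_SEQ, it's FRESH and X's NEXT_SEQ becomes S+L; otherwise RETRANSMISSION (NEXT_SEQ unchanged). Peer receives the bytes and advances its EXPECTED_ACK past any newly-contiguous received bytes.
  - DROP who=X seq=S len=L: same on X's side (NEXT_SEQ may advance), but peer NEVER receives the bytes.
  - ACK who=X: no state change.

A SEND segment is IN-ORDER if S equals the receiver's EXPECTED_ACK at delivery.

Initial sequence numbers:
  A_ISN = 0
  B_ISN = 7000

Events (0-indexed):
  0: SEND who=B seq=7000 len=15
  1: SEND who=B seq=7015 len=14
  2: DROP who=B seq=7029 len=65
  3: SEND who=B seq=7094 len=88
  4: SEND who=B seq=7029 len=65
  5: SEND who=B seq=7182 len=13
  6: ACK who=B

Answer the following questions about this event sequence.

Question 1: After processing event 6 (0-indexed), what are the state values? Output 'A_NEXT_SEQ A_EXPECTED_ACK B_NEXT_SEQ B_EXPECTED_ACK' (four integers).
After event 0: A_seq=0 A_ack=7015 B_seq=7015 B_ack=0
After event 1: A_seq=0 A_ack=7029 B_seq=7029 B_ack=0
After event 2: A_seq=0 A_ack=7029 B_seq=7094 B_ack=0
After event 3: A_seq=0 A_ack=7029 B_seq=7182 B_ack=0
After event 4: A_seq=0 A_ack=7182 B_seq=7182 B_ack=0
After event 5: A_seq=0 A_ack=7195 B_seq=7195 B_ack=0
After event 6: A_seq=0 A_ack=7195 B_seq=7195 B_ack=0

0 7195 7195 0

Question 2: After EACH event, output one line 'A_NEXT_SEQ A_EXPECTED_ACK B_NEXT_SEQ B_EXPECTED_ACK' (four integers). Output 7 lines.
0 7015 7015 0
0 7029 7029 0
0 7029 7094 0
0 7029 7182 0
0 7182 7182 0
0 7195 7195 0
0 7195 7195 0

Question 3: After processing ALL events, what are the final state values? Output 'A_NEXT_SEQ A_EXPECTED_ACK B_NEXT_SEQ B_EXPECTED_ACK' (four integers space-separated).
After event 0: A_seq=0 A_ack=7015 B_seq=7015 B_ack=0
After event 1: A_seq=0 A_ack=7029 B_seq=7029 B_ack=0
After event 2: A_seq=0 A_ack=7029 B_seq=7094 B_ack=0
After event 3: A_seq=0 A_ack=7029 B_seq=7182 B_ack=0
After event 4: A_seq=0 A_ack=7182 B_seq=7182 B_ack=0
After event 5: A_seq=0 A_ack=7195 B_seq=7195 B_ack=0
After event 6: A_seq=0 A_ack=7195 B_seq=7195 B_ack=0

Answer: 0 7195 7195 0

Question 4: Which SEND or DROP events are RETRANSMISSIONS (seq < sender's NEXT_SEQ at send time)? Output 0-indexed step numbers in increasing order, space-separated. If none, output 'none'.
Step 0: SEND seq=7000 -> fresh
Step 1: SEND seq=7015 -> fresh
Step 2: DROP seq=7029 -> fresh
Step 3: SEND seq=7094 -> fresh
Step 4: SEND seq=7029 -> retransmit
Step 5: SEND seq=7182 -> fresh

Answer: 4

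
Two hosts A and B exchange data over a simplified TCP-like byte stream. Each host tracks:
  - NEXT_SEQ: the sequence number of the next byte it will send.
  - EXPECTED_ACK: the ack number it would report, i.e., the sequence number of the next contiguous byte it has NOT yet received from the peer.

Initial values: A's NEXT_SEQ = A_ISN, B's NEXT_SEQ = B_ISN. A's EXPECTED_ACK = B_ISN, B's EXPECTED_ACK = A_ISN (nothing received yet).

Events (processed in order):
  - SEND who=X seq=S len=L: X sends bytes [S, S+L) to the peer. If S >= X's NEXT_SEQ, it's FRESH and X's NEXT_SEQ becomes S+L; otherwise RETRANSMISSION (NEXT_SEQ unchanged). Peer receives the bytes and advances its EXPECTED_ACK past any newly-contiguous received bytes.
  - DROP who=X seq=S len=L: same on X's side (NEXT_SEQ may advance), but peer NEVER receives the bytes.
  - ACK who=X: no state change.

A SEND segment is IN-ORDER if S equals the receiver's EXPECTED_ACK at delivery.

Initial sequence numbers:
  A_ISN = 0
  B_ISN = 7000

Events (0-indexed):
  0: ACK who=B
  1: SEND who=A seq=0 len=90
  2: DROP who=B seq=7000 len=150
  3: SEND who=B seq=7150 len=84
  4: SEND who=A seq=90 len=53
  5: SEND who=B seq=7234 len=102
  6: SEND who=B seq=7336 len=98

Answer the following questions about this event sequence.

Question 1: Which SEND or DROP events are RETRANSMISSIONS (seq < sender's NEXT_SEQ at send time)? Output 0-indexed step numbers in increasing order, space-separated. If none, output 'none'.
Answer: none

Derivation:
Step 1: SEND seq=0 -> fresh
Step 2: DROP seq=7000 -> fresh
Step 3: SEND seq=7150 -> fresh
Step 4: SEND seq=90 -> fresh
Step 5: SEND seq=7234 -> fresh
Step 6: SEND seq=7336 -> fresh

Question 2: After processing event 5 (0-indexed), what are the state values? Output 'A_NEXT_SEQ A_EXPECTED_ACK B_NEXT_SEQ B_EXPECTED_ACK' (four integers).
After event 0: A_seq=0 A_ack=7000 B_seq=7000 B_ack=0
After event 1: A_seq=90 A_ack=7000 B_seq=7000 B_ack=90
After event 2: A_seq=90 A_ack=7000 B_seq=7150 B_ack=90
After event 3: A_seq=90 A_ack=7000 B_seq=7234 B_ack=90
After event 4: A_seq=143 A_ack=7000 B_seq=7234 B_ack=143
After event 5: A_seq=143 A_ack=7000 B_seq=7336 B_ack=143

143 7000 7336 143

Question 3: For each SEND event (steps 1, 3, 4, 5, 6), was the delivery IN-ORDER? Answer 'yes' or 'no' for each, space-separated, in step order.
Step 1: SEND seq=0 -> in-order
Step 3: SEND seq=7150 -> out-of-order
Step 4: SEND seq=90 -> in-order
Step 5: SEND seq=7234 -> out-of-order
Step 6: SEND seq=7336 -> out-of-order

Answer: yes no yes no no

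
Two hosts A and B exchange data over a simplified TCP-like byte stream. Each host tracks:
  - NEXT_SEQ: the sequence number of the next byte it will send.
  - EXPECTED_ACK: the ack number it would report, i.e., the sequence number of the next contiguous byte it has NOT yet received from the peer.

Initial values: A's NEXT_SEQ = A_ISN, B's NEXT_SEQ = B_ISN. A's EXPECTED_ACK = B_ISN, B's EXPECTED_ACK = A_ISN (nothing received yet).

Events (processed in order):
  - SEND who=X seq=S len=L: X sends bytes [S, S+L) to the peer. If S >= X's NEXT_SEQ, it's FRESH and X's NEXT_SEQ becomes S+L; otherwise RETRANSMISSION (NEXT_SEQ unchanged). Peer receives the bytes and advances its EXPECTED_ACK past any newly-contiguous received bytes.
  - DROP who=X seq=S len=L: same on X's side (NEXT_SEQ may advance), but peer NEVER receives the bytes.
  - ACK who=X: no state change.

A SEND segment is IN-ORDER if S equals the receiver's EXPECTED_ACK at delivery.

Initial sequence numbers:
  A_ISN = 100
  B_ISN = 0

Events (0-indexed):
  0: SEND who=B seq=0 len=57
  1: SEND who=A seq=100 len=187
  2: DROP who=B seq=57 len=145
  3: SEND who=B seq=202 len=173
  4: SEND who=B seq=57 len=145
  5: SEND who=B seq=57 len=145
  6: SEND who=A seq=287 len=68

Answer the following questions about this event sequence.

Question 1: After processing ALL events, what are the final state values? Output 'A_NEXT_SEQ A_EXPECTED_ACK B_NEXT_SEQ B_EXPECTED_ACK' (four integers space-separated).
Answer: 355 375 375 355

Derivation:
After event 0: A_seq=100 A_ack=57 B_seq=57 B_ack=100
After event 1: A_seq=287 A_ack=57 B_seq=57 B_ack=287
After event 2: A_seq=287 A_ack=57 B_seq=202 B_ack=287
After event 3: A_seq=287 A_ack=57 B_seq=375 B_ack=287
After event 4: A_seq=287 A_ack=375 B_seq=375 B_ack=287
After event 5: A_seq=287 A_ack=375 B_seq=375 B_ack=287
After event 6: A_seq=355 A_ack=375 B_seq=375 B_ack=355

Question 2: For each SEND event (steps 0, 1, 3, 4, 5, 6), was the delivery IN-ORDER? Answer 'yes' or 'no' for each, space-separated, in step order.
Step 0: SEND seq=0 -> in-order
Step 1: SEND seq=100 -> in-order
Step 3: SEND seq=202 -> out-of-order
Step 4: SEND seq=57 -> in-order
Step 5: SEND seq=57 -> out-of-order
Step 6: SEND seq=287 -> in-order

Answer: yes yes no yes no yes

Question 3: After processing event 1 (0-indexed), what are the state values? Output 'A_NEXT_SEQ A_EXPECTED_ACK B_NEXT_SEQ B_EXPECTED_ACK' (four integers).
After event 0: A_seq=100 A_ack=57 B_seq=57 B_ack=100
After event 1: A_seq=287 A_ack=57 B_seq=57 B_ack=287

287 57 57 287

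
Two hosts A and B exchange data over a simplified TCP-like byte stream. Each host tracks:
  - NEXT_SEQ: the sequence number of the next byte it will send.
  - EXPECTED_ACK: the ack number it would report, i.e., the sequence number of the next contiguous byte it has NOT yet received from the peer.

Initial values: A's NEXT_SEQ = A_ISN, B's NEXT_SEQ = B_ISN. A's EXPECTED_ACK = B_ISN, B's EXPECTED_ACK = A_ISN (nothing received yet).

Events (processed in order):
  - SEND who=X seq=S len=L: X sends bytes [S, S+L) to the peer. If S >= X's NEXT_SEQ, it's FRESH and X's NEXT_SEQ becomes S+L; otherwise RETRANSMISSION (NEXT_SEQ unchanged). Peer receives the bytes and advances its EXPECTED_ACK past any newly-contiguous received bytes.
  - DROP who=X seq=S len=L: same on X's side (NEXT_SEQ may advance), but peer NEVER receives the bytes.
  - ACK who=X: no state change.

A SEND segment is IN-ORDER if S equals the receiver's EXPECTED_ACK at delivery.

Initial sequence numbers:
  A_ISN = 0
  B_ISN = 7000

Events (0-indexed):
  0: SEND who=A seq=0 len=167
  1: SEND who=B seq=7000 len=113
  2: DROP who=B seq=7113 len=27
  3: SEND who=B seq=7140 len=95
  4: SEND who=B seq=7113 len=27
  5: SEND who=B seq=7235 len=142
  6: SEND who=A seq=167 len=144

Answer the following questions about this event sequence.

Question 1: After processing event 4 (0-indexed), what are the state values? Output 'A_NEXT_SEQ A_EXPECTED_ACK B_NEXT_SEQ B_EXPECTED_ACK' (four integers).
After event 0: A_seq=167 A_ack=7000 B_seq=7000 B_ack=167
After event 1: A_seq=167 A_ack=7113 B_seq=7113 B_ack=167
After event 2: A_seq=167 A_ack=7113 B_seq=7140 B_ack=167
After event 3: A_seq=167 A_ack=7113 B_seq=7235 B_ack=167
After event 4: A_seq=167 A_ack=7235 B_seq=7235 B_ack=167

167 7235 7235 167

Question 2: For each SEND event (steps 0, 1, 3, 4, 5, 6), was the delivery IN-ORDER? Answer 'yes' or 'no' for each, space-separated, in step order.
Answer: yes yes no yes yes yes

Derivation:
Step 0: SEND seq=0 -> in-order
Step 1: SEND seq=7000 -> in-order
Step 3: SEND seq=7140 -> out-of-order
Step 4: SEND seq=7113 -> in-order
Step 5: SEND seq=7235 -> in-order
Step 6: SEND seq=167 -> in-order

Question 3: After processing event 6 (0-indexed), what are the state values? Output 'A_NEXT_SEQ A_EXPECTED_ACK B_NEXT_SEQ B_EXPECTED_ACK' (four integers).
After event 0: A_seq=167 A_ack=7000 B_seq=7000 B_ack=167
After event 1: A_seq=167 A_ack=7113 B_seq=7113 B_ack=167
After event 2: A_seq=167 A_ack=7113 B_seq=7140 B_ack=167
After event 3: A_seq=167 A_ack=7113 B_seq=7235 B_ack=167
After event 4: A_seq=167 A_ack=7235 B_seq=7235 B_ack=167
After event 5: A_seq=167 A_ack=7377 B_seq=7377 B_ack=167
After event 6: A_seq=311 A_ack=7377 B_seq=7377 B_ack=311

311 7377 7377 311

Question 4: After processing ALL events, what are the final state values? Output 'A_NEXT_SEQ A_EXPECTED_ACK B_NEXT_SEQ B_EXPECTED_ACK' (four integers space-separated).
Answer: 311 7377 7377 311

Derivation:
After event 0: A_seq=167 A_ack=7000 B_seq=7000 B_ack=167
After event 1: A_seq=167 A_ack=7113 B_seq=7113 B_ack=167
After event 2: A_seq=167 A_ack=7113 B_seq=7140 B_ack=167
After event 3: A_seq=167 A_ack=7113 B_seq=7235 B_ack=167
After event 4: A_seq=167 A_ack=7235 B_seq=7235 B_ack=167
After event 5: A_seq=167 A_ack=7377 B_seq=7377 B_ack=167
After event 6: A_seq=311 A_ack=7377 B_seq=7377 B_ack=311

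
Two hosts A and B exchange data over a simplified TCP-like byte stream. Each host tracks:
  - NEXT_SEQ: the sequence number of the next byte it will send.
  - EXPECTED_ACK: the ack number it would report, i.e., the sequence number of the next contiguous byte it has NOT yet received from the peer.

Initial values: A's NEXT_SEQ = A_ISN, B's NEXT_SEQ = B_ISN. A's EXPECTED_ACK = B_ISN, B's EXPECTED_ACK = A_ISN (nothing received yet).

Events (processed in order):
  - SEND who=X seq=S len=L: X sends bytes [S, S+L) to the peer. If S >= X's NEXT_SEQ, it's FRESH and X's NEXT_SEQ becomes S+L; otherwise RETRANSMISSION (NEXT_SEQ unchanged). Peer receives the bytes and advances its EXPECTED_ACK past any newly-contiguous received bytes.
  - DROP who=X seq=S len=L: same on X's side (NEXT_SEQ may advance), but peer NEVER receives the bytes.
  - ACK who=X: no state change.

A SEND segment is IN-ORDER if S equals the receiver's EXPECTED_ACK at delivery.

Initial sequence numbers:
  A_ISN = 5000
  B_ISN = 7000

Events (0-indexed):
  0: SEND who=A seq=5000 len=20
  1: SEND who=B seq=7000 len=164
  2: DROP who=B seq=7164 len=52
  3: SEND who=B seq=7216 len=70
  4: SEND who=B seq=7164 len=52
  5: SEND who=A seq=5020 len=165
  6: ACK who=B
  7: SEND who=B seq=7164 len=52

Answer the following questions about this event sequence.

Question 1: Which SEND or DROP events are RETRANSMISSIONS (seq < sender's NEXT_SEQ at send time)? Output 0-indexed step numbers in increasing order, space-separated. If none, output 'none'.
Answer: 4 7

Derivation:
Step 0: SEND seq=5000 -> fresh
Step 1: SEND seq=7000 -> fresh
Step 2: DROP seq=7164 -> fresh
Step 3: SEND seq=7216 -> fresh
Step 4: SEND seq=7164 -> retransmit
Step 5: SEND seq=5020 -> fresh
Step 7: SEND seq=7164 -> retransmit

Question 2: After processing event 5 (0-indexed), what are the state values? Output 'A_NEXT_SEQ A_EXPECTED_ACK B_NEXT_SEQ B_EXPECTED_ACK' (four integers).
After event 0: A_seq=5020 A_ack=7000 B_seq=7000 B_ack=5020
After event 1: A_seq=5020 A_ack=7164 B_seq=7164 B_ack=5020
After event 2: A_seq=5020 A_ack=7164 B_seq=7216 B_ack=5020
After event 3: A_seq=5020 A_ack=7164 B_seq=7286 B_ack=5020
After event 4: A_seq=5020 A_ack=7286 B_seq=7286 B_ack=5020
After event 5: A_seq=5185 A_ack=7286 B_seq=7286 B_ack=5185

5185 7286 7286 5185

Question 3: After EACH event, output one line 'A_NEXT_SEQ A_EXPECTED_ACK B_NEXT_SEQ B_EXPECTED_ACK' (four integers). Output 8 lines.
5020 7000 7000 5020
5020 7164 7164 5020
5020 7164 7216 5020
5020 7164 7286 5020
5020 7286 7286 5020
5185 7286 7286 5185
5185 7286 7286 5185
5185 7286 7286 5185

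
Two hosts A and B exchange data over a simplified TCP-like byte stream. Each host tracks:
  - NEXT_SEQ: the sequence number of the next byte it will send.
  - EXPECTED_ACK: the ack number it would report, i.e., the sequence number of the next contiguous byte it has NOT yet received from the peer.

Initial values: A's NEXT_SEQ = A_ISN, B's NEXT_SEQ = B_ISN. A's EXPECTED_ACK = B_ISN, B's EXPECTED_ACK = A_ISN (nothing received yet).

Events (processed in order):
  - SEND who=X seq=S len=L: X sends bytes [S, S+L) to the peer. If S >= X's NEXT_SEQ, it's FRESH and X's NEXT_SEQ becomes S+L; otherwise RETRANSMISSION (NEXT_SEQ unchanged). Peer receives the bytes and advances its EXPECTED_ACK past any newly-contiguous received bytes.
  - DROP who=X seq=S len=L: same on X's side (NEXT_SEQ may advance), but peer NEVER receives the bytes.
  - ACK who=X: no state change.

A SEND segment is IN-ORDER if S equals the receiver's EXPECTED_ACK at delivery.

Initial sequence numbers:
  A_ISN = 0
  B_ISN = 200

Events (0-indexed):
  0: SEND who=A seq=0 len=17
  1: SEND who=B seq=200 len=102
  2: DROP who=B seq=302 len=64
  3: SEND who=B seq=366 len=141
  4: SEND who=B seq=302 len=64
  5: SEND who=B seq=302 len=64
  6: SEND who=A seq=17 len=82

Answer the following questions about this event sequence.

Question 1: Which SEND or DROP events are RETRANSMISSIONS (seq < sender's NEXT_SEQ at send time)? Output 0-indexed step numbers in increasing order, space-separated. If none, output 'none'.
Step 0: SEND seq=0 -> fresh
Step 1: SEND seq=200 -> fresh
Step 2: DROP seq=302 -> fresh
Step 3: SEND seq=366 -> fresh
Step 4: SEND seq=302 -> retransmit
Step 5: SEND seq=302 -> retransmit
Step 6: SEND seq=17 -> fresh

Answer: 4 5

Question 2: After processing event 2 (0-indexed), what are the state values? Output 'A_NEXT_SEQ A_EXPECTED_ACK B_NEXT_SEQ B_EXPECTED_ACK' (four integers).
After event 0: A_seq=17 A_ack=200 B_seq=200 B_ack=17
After event 1: A_seq=17 A_ack=302 B_seq=302 B_ack=17
After event 2: A_seq=17 A_ack=302 B_seq=366 B_ack=17

17 302 366 17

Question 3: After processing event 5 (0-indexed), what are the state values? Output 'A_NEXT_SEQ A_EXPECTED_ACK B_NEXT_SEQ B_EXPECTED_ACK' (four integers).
After event 0: A_seq=17 A_ack=200 B_seq=200 B_ack=17
After event 1: A_seq=17 A_ack=302 B_seq=302 B_ack=17
After event 2: A_seq=17 A_ack=302 B_seq=366 B_ack=17
After event 3: A_seq=17 A_ack=302 B_seq=507 B_ack=17
After event 4: A_seq=17 A_ack=507 B_seq=507 B_ack=17
After event 5: A_seq=17 A_ack=507 B_seq=507 B_ack=17

17 507 507 17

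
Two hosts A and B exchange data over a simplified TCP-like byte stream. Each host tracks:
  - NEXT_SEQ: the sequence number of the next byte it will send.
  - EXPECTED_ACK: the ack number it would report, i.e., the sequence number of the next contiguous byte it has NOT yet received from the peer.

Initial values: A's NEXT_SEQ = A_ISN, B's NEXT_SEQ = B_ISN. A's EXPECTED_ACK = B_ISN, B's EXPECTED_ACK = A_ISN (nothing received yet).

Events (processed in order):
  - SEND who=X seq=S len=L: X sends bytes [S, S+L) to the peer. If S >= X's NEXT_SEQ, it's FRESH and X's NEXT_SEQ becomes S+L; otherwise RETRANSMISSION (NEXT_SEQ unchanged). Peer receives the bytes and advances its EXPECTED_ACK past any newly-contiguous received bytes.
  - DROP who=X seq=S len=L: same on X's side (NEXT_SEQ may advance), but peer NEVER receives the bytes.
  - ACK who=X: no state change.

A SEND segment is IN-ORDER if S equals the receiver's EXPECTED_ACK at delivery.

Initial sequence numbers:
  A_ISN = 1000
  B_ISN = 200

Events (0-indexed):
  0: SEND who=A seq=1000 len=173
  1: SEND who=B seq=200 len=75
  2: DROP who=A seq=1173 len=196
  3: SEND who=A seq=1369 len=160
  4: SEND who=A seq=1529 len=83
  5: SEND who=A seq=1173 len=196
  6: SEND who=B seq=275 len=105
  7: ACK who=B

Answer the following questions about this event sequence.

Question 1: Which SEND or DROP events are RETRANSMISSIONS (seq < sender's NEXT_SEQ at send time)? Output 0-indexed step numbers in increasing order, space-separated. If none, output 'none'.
Step 0: SEND seq=1000 -> fresh
Step 1: SEND seq=200 -> fresh
Step 2: DROP seq=1173 -> fresh
Step 3: SEND seq=1369 -> fresh
Step 4: SEND seq=1529 -> fresh
Step 5: SEND seq=1173 -> retransmit
Step 6: SEND seq=275 -> fresh

Answer: 5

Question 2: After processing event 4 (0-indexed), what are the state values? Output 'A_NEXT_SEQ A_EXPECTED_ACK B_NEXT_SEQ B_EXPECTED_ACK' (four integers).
After event 0: A_seq=1173 A_ack=200 B_seq=200 B_ack=1173
After event 1: A_seq=1173 A_ack=275 B_seq=275 B_ack=1173
After event 2: A_seq=1369 A_ack=275 B_seq=275 B_ack=1173
After event 3: A_seq=1529 A_ack=275 B_seq=275 B_ack=1173
After event 4: A_seq=1612 A_ack=275 B_seq=275 B_ack=1173

1612 275 275 1173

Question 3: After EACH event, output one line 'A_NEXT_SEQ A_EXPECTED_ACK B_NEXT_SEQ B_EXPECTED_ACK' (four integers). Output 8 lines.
1173 200 200 1173
1173 275 275 1173
1369 275 275 1173
1529 275 275 1173
1612 275 275 1173
1612 275 275 1612
1612 380 380 1612
1612 380 380 1612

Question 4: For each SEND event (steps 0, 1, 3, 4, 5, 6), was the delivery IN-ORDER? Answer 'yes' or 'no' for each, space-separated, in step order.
Answer: yes yes no no yes yes

Derivation:
Step 0: SEND seq=1000 -> in-order
Step 1: SEND seq=200 -> in-order
Step 3: SEND seq=1369 -> out-of-order
Step 4: SEND seq=1529 -> out-of-order
Step 5: SEND seq=1173 -> in-order
Step 6: SEND seq=275 -> in-order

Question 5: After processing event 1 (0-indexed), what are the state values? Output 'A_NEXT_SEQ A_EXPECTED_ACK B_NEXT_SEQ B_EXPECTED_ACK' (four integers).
After event 0: A_seq=1173 A_ack=200 B_seq=200 B_ack=1173
After event 1: A_seq=1173 A_ack=275 B_seq=275 B_ack=1173

1173 275 275 1173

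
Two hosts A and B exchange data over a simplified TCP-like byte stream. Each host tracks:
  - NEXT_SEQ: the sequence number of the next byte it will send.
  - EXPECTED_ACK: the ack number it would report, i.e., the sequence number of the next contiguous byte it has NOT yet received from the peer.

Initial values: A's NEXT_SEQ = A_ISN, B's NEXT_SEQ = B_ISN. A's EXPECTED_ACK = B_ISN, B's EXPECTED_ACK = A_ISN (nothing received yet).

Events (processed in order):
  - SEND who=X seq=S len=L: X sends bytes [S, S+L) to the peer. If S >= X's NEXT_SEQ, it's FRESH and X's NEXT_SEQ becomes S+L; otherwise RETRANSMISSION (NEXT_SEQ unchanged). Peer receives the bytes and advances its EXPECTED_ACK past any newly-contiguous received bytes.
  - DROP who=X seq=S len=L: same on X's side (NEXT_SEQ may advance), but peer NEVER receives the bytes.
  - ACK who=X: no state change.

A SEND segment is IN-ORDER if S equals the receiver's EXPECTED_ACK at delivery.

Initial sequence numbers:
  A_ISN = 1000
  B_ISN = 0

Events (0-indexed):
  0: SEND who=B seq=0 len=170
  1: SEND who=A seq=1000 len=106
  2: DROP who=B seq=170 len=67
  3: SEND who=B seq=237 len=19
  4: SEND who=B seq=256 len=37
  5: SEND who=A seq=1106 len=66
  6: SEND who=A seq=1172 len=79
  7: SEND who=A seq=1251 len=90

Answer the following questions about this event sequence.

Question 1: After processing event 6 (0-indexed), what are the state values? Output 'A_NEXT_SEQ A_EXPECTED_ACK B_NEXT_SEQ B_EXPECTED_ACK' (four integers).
After event 0: A_seq=1000 A_ack=170 B_seq=170 B_ack=1000
After event 1: A_seq=1106 A_ack=170 B_seq=170 B_ack=1106
After event 2: A_seq=1106 A_ack=170 B_seq=237 B_ack=1106
After event 3: A_seq=1106 A_ack=170 B_seq=256 B_ack=1106
After event 4: A_seq=1106 A_ack=170 B_seq=293 B_ack=1106
After event 5: A_seq=1172 A_ack=170 B_seq=293 B_ack=1172
After event 6: A_seq=1251 A_ack=170 B_seq=293 B_ack=1251

1251 170 293 1251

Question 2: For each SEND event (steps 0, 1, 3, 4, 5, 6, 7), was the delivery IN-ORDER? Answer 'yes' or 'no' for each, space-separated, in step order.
Step 0: SEND seq=0 -> in-order
Step 1: SEND seq=1000 -> in-order
Step 3: SEND seq=237 -> out-of-order
Step 4: SEND seq=256 -> out-of-order
Step 5: SEND seq=1106 -> in-order
Step 6: SEND seq=1172 -> in-order
Step 7: SEND seq=1251 -> in-order

Answer: yes yes no no yes yes yes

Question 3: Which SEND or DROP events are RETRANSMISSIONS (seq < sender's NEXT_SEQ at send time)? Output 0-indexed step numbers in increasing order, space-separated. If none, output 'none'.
Step 0: SEND seq=0 -> fresh
Step 1: SEND seq=1000 -> fresh
Step 2: DROP seq=170 -> fresh
Step 3: SEND seq=237 -> fresh
Step 4: SEND seq=256 -> fresh
Step 5: SEND seq=1106 -> fresh
Step 6: SEND seq=1172 -> fresh
Step 7: SEND seq=1251 -> fresh

Answer: none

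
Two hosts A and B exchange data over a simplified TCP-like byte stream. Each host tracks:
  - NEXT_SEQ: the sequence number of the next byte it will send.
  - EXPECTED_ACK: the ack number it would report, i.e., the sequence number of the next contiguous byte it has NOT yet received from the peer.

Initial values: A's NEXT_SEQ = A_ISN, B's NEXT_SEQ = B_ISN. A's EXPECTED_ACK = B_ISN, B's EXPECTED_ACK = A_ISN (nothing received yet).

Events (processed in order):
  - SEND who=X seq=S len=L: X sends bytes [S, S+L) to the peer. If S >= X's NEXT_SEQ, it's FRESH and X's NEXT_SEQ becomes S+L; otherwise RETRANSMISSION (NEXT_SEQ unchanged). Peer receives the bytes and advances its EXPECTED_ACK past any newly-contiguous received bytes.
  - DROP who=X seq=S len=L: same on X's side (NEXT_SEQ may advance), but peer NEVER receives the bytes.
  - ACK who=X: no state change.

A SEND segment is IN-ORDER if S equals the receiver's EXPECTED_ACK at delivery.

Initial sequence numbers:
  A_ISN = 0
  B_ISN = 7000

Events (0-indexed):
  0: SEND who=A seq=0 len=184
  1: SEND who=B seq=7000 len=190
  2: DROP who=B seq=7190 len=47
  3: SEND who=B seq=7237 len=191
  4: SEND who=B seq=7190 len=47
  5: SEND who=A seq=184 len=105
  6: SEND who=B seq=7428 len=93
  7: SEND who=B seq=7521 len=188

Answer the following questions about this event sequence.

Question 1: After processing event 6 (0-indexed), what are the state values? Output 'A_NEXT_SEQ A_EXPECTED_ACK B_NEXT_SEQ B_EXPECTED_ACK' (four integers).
After event 0: A_seq=184 A_ack=7000 B_seq=7000 B_ack=184
After event 1: A_seq=184 A_ack=7190 B_seq=7190 B_ack=184
After event 2: A_seq=184 A_ack=7190 B_seq=7237 B_ack=184
After event 3: A_seq=184 A_ack=7190 B_seq=7428 B_ack=184
After event 4: A_seq=184 A_ack=7428 B_seq=7428 B_ack=184
After event 5: A_seq=289 A_ack=7428 B_seq=7428 B_ack=289
After event 6: A_seq=289 A_ack=7521 B_seq=7521 B_ack=289

289 7521 7521 289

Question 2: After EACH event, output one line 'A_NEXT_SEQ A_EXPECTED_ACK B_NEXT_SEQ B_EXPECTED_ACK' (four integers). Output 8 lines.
184 7000 7000 184
184 7190 7190 184
184 7190 7237 184
184 7190 7428 184
184 7428 7428 184
289 7428 7428 289
289 7521 7521 289
289 7709 7709 289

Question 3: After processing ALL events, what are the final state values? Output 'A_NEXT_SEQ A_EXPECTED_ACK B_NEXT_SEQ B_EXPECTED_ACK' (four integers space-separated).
Answer: 289 7709 7709 289

Derivation:
After event 0: A_seq=184 A_ack=7000 B_seq=7000 B_ack=184
After event 1: A_seq=184 A_ack=7190 B_seq=7190 B_ack=184
After event 2: A_seq=184 A_ack=7190 B_seq=7237 B_ack=184
After event 3: A_seq=184 A_ack=7190 B_seq=7428 B_ack=184
After event 4: A_seq=184 A_ack=7428 B_seq=7428 B_ack=184
After event 5: A_seq=289 A_ack=7428 B_seq=7428 B_ack=289
After event 6: A_seq=289 A_ack=7521 B_seq=7521 B_ack=289
After event 7: A_seq=289 A_ack=7709 B_seq=7709 B_ack=289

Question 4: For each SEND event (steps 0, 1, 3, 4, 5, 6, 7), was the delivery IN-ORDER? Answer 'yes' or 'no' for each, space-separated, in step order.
Answer: yes yes no yes yes yes yes

Derivation:
Step 0: SEND seq=0 -> in-order
Step 1: SEND seq=7000 -> in-order
Step 3: SEND seq=7237 -> out-of-order
Step 4: SEND seq=7190 -> in-order
Step 5: SEND seq=184 -> in-order
Step 6: SEND seq=7428 -> in-order
Step 7: SEND seq=7521 -> in-order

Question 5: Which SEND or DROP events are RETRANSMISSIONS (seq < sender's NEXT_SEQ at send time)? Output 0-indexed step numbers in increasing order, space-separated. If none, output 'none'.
Answer: 4

Derivation:
Step 0: SEND seq=0 -> fresh
Step 1: SEND seq=7000 -> fresh
Step 2: DROP seq=7190 -> fresh
Step 3: SEND seq=7237 -> fresh
Step 4: SEND seq=7190 -> retransmit
Step 5: SEND seq=184 -> fresh
Step 6: SEND seq=7428 -> fresh
Step 7: SEND seq=7521 -> fresh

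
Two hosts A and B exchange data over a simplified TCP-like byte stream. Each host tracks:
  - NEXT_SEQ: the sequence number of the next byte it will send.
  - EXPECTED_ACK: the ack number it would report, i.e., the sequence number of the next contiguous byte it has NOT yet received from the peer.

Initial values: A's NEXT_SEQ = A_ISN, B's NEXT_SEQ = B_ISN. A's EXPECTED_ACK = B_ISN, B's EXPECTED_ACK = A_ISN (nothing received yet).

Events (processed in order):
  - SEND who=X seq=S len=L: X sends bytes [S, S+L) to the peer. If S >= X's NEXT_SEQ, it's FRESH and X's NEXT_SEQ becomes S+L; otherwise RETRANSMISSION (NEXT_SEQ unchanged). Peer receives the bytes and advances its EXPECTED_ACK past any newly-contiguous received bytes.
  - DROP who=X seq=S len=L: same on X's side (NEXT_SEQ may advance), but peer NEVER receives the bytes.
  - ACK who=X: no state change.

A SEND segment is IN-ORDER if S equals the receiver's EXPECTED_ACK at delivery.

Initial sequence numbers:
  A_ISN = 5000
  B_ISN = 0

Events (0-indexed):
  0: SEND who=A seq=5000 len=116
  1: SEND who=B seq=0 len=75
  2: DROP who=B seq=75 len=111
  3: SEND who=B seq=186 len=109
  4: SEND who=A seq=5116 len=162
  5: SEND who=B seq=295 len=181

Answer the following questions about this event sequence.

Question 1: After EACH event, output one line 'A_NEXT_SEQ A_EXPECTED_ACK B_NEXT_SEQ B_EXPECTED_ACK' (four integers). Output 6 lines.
5116 0 0 5116
5116 75 75 5116
5116 75 186 5116
5116 75 295 5116
5278 75 295 5278
5278 75 476 5278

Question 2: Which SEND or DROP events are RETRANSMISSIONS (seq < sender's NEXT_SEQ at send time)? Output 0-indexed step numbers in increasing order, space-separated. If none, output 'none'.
Answer: none

Derivation:
Step 0: SEND seq=5000 -> fresh
Step 1: SEND seq=0 -> fresh
Step 2: DROP seq=75 -> fresh
Step 3: SEND seq=186 -> fresh
Step 4: SEND seq=5116 -> fresh
Step 5: SEND seq=295 -> fresh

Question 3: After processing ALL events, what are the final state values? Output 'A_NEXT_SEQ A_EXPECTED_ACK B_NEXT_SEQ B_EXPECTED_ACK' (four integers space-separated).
Answer: 5278 75 476 5278

Derivation:
After event 0: A_seq=5116 A_ack=0 B_seq=0 B_ack=5116
After event 1: A_seq=5116 A_ack=75 B_seq=75 B_ack=5116
After event 2: A_seq=5116 A_ack=75 B_seq=186 B_ack=5116
After event 3: A_seq=5116 A_ack=75 B_seq=295 B_ack=5116
After event 4: A_seq=5278 A_ack=75 B_seq=295 B_ack=5278
After event 5: A_seq=5278 A_ack=75 B_seq=476 B_ack=5278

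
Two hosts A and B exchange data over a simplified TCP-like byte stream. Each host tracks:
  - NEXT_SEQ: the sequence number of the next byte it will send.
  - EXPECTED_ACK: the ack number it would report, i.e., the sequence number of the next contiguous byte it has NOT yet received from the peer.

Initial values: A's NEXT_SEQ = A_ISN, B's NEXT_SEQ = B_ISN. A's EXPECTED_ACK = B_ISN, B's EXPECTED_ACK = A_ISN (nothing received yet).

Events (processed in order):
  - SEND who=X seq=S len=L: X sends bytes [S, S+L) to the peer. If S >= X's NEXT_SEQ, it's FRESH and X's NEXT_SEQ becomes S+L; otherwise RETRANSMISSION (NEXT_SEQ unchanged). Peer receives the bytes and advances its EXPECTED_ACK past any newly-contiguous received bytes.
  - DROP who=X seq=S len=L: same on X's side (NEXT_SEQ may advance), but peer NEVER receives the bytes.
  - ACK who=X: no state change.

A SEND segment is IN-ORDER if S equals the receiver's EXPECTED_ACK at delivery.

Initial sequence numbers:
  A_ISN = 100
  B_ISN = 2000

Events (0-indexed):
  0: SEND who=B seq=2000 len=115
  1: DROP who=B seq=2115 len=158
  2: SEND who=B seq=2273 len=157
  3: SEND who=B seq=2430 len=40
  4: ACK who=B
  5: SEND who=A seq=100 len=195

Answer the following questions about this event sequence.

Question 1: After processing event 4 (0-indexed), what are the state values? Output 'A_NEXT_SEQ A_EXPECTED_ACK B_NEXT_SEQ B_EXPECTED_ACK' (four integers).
After event 0: A_seq=100 A_ack=2115 B_seq=2115 B_ack=100
After event 1: A_seq=100 A_ack=2115 B_seq=2273 B_ack=100
After event 2: A_seq=100 A_ack=2115 B_seq=2430 B_ack=100
After event 3: A_seq=100 A_ack=2115 B_seq=2470 B_ack=100
After event 4: A_seq=100 A_ack=2115 B_seq=2470 B_ack=100

100 2115 2470 100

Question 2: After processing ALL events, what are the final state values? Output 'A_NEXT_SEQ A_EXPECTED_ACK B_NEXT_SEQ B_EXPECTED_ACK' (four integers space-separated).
After event 0: A_seq=100 A_ack=2115 B_seq=2115 B_ack=100
After event 1: A_seq=100 A_ack=2115 B_seq=2273 B_ack=100
After event 2: A_seq=100 A_ack=2115 B_seq=2430 B_ack=100
After event 3: A_seq=100 A_ack=2115 B_seq=2470 B_ack=100
After event 4: A_seq=100 A_ack=2115 B_seq=2470 B_ack=100
After event 5: A_seq=295 A_ack=2115 B_seq=2470 B_ack=295

Answer: 295 2115 2470 295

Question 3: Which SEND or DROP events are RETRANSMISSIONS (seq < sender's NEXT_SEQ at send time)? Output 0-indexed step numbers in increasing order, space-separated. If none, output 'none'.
Step 0: SEND seq=2000 -> fresh
Step 1: DROP seq=2115 -> fresh
Step 2: SEND seq=2273 -> fresh
Step 3: SEND seq=2430 -> fresh
Step 5: SEND seq=100 -> fresh

Answer: none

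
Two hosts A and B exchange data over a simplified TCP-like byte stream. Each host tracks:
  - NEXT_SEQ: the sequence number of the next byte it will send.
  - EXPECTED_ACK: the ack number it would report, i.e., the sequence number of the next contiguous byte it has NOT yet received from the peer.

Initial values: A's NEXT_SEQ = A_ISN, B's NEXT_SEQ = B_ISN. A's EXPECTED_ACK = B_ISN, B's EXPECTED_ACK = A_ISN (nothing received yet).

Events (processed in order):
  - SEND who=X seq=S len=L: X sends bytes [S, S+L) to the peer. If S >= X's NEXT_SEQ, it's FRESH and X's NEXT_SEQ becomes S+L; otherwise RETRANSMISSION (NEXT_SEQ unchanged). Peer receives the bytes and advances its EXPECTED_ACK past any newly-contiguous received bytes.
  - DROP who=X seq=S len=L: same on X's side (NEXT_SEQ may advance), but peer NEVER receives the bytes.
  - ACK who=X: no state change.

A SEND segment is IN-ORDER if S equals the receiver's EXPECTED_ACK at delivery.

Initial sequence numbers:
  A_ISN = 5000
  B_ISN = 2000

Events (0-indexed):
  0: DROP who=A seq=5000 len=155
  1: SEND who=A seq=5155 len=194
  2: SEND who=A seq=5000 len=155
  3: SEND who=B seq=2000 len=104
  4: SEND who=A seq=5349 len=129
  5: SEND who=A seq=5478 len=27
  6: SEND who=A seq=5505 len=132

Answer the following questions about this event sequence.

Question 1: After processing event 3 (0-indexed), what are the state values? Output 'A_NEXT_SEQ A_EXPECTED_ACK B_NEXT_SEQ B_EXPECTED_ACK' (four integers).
After event 0: A_seq=5155 A_ack=2000 B_seq=2000 B_ack=5000
After event 1: A_seq=5349 A_ack=2000 B_seq=2000 B_ack=5000
After event 2: A_seq=5349 A_ack=2000 B_seq=2000 B_ack=5349
After event 3: A_seq=5349 A_ack=2104 B_seq=2104 B_ack=5349

5349 2104 2104 5349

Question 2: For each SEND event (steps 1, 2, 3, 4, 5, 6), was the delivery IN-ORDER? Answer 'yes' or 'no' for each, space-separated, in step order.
Answer: no yes yes yes yes yes

Derivation:
Step 1: SEND seq=5155 -> out-of-order
Step 2: SEND seq=5000 -> in-order
Step 3: SEND seq=2000 -> in-order
Step 4: SEND seq=5349 -> in-order
Step 5: SEND seq=5478 -> in-order
Step 6: SEND seq=5505 -> in-order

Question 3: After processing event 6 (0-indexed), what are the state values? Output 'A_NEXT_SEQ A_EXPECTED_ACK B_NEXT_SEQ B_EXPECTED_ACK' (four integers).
After event 0: A_seq=5155 A_ack=2000 B_seq=2000 B_ack=5000
After event 1: A_seq=5349 A_ack=2000 B_seq=2000 B_ack=5000
After event 2: A_seq=5349 A_ack=2000 B_seq=2000 B_ack=5349
After event 3: A_seq=5349 A_ack=2104 B_seq=2104 B_ack=5349
After event 4: A_seq=5478 A_ack=2104 B_seq=2104 B_ack=5478
After event 5: A_seq=5505 A_ack=2104 B_seq=2104 B_ack=5505
After event 6: A_seq=5637 A_ack=2104 B_seq=2104 B_ack=5637

5637 2104 2104 5637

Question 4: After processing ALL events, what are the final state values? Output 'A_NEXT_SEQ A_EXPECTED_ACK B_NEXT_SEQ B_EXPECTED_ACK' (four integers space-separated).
Answer: 5637 2104 2104 5637

Derivation:
After event 0: A_seq=5155 A_ack=2000 B_seq=2000 B_ack=5000
After event 1: A_seq=5349 A_ack=2000 B_seq=2000 B_ack=5000
After event 2: A_seq=5349 A_ack=2000 B_seq=2000 B_ack=5349
After event 3: A_seq=5349 A_ack=2104 B_seq=2104 B_ack=5349
After event 4: A_seq=5478 A_ack=2104 B_seq=2104 B_ack=5478
After event 5: A_seq=5505 A_ack=2104 B_seq=2104 B_ack=5505
After event 6: A_seq=5637 A_ack=2104 B_seq=2104 B_ack=5637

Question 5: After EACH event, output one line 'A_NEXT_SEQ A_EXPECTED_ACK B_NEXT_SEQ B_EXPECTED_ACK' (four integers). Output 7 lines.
5155 2000 2000 5000
5349 2000 2000 5000
5349 2000 2000 5349
5349 2104 2104 5349
5478 2104 2104 5478
5505 2104 2104 5505
5637 2104 2104 5637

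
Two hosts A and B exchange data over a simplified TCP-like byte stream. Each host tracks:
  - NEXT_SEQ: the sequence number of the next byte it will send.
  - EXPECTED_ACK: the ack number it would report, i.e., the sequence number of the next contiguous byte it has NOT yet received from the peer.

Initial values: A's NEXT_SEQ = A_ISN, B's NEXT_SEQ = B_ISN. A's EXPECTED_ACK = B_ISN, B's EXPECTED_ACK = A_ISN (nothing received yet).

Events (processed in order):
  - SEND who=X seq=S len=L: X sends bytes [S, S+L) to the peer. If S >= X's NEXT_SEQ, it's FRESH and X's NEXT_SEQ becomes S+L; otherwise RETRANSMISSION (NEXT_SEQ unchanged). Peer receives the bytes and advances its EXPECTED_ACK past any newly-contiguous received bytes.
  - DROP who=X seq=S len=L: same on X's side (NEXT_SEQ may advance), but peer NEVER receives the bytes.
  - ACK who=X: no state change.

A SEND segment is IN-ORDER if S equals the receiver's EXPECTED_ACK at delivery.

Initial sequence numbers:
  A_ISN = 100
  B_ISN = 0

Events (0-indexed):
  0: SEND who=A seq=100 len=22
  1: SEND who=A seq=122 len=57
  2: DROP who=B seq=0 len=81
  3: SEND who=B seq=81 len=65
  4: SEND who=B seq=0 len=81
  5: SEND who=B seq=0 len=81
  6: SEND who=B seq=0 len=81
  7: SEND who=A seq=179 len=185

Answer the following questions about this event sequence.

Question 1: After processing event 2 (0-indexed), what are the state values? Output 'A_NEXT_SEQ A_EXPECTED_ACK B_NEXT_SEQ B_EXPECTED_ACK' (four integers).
After event 0: A_seq=122 A_ack=0 B_seq=0 B_ack=122
After event 1: A_seq=179 A_ack=0 B_seq=0 B_ack=179
After event 2: A_seq=179 A_ack=0 B_seq=81 B_ack=179

179 0 81 179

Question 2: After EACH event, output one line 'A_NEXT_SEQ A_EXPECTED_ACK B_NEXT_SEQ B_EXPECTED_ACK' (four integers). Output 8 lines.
122 0 0 122
179 0 0 179
179 0 81 179
179 0 146 179
179 146 146 179
179 146 146 179
179 146 146 179
364 146 146 364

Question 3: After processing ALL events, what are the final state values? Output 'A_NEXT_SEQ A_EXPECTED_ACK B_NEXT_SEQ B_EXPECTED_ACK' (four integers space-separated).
Answer: 364 146 146 364

Derivation:
After event 0: A_seq=122 A_ack=0 B_seq=0 B_ack=122
After event 1: A_seq=179 A_ack=0 B_seq=0 B_ack=179
After event 2: A_seq=179 A_ack=0 B_seq=81 B_ack=179
After event 3: A_seq=179 A_ack=0 B_seq=146 B_ack=179
After event 4: A_seq=179 A_ack=146 B_seq=146 B_ack=179
After event 5: A_seq=179 A_ack=146 B_seq=146 B_ack=179
After event 6: A_seq=179 A_ack=146 B_seq=146 B_ack=179
After event 7: A_seq=364 A_ack=146 B_seq=146 B_ack=364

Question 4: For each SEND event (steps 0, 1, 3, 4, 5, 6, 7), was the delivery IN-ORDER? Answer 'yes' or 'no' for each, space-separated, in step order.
Answer: yes yes no yes no no yes

Derivation:
Step 0: SEND seq=100 -> in-order
Step 1: SEND seq=122 -> in-order
Step 3: SEND seq=81 -> out-of-order
Step 4: SEND seq=0 -> in-order
Step 5: SEND seq=0 -> out-of-order
Step 6: SEND seq=0 -> out-of-order
Step 7: SEND seq=179 -> in-order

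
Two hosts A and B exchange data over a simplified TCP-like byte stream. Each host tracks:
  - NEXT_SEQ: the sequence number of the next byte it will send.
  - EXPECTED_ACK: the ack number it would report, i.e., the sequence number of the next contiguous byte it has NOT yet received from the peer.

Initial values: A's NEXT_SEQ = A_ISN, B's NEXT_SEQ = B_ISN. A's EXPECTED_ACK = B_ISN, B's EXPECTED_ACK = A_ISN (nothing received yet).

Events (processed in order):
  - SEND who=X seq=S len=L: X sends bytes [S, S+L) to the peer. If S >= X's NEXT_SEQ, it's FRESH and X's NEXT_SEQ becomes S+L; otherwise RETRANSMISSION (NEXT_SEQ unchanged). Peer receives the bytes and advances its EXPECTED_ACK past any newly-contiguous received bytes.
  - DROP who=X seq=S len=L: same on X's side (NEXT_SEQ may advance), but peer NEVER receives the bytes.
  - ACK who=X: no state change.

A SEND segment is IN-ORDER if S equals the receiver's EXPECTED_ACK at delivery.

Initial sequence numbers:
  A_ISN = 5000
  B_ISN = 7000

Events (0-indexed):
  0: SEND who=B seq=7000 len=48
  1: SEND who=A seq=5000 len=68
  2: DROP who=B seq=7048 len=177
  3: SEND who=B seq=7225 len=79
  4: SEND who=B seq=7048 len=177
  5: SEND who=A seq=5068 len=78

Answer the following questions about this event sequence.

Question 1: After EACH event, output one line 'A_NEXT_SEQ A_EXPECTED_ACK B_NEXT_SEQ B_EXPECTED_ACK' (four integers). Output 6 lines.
5000 7048 7048 5000
5068 7048 7048 5068
5068 7048 7225 5068
5068 7048 7304 5068
5068 7304 7304 5068
5146 7304 7304 5146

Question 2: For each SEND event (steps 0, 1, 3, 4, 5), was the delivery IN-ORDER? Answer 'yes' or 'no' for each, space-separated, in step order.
Answer: yes yes no yes yes

Derivation:
Step 0: SEND seq=7000 -> in-order
Step 1: SEND seq=5000 -> in-order
Step 3: SEND seq=7225 -> out-of-order
Step 4: SEND seq=7048 -> in-order
Step 5: SEND seq=5068 -> in-order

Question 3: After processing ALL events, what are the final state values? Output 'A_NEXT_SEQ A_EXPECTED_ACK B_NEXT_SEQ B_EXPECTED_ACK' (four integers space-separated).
After event 0: A_seq=5000 A_ack=7048 B_seq=7048 B_ack=5000
After event 1: A_seq=5068 A_ack=7048 B_seq=7048 B_ack=5068
After event 2: A_seq=5068 A_ack=7048 B_seq=7225 B_ack=5068
After event 3: A_seq=5068 A_ack=7048 B_seq=7304 B_ack=5068
After event 4: A_seq=5068 A_ack=7304 B_seq=7304 B_ack=5068
After event 5: A_seq=5146 A_ack=7304 B_seq=7304 B_ack=5146

Answer: 5146 7304 7304 5146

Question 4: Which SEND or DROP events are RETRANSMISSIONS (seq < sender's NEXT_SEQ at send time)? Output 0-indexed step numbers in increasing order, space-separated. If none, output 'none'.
Step 0: SEND seq=7000 -> fresh
Step 1: SEND seq=5000 -> fresh
Step 2: DROP seq=7048 -> fresh
Step 3: SEND seq=7225 -> fresh
Step 4: SEND seq=7048 -> retransmit
Step 5: SEND seq=5068 -> fresh

Answer: 4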